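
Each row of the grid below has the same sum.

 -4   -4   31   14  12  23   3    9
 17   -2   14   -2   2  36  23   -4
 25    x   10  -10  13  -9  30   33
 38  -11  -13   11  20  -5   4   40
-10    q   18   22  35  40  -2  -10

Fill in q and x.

q = -9, x = -8

Rows 1 and 2 both add up to 84, so every row sums to 84.
Row 5: -10 + 18 + 22 + 35 + 40 − 2 − 10 = 93, so the missing entry is 84 − 93 = -9.
Row 3: 25 + 10 − 10 + 13 − 9 + 30 + 33 = 92, so the missing entry is 84 − 92 = -8.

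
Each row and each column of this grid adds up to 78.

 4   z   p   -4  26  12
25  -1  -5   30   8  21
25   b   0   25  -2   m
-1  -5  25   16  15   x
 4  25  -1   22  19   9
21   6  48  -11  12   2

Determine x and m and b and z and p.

Column 3 has -5 + 0 + 25 − 1 + 48 = 67; the blank must be 78 − 67 = 11.
Row 1 has 4 + 11 − 4 + 26 + 12 = 49; the blank must be 78 − 49 = 29.
Column 2 has 29 − 1 − 5 + 25 + 6 = 54; the blank must be 78 − 54 = 24.
Row 3 has 25 + 24 + 0 + 25 − 2 = 72; the blank must be 78 − 72 = 6.
Row 4 has -1 − 5 + 25 + 16 + 15 = 50; the blank must be 78 − 50 = 28.

x = 28, m = 6, b = 24, z = 29, p = 11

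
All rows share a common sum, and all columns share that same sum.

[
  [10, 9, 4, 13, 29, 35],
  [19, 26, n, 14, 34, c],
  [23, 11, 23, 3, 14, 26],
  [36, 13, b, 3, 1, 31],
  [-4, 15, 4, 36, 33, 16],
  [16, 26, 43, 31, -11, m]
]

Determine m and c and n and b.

Rows 1 and 3 both sum to 100, so that's the common total.
Row 6: 16 + 26 + 43 + 31 − 11 = 105, so its missing entry is 100 − 105 = -5.
Row 4: 36 + 13 + 3 + 1 + 31 = 84, so its missing entry is 100 − 84 = 16.
Column 3: 4 + 23 + 16 + 4 + 43 = 90, so its missing entry is 100 − 90 = 10.
Row 2: 19 + 26 + 10 + 14 + 34 = 103, so its missing entry is 100 − 103 = -3.

m = -5, c = -3, n = 10, b = 16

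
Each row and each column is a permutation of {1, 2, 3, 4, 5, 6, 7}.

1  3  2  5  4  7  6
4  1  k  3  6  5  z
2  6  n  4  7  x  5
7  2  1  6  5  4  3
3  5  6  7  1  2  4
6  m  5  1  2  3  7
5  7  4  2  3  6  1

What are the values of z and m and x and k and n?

At (row 6, col 2): row 6 already has {1, 2, 3, 5, 6, 7}, so the value is 4.
Cell (2,7): column 7 already has {1, 3, 4, 5, 6, 7} → 2.
At (row 2, col 3): row 2 already has {1, 2, 3, 4, 5, 6}, so the value is 7.
Cell (3,3): column 3 already has {1, 2, 4, 5, 6, 7} → 3.
At (row 3, col 6): row 3 already has {2, 3, 4, 5, 6, 7}, so the value is 1.

z = 2, m = 4, x = 1, k = 7, n = 3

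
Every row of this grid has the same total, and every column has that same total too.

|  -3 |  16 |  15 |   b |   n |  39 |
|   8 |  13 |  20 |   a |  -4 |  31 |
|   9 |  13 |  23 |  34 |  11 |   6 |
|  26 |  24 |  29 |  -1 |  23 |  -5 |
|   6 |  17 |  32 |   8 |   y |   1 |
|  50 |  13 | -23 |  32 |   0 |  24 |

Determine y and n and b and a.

Rows 3 and 4 both sum to 96, so that's the common total.
Row 5: 6 + 17 + 32 + 8 + 1 = 64, so its missing entry is 96 − 64 = 32.
Row 2: 8 + 13 + 20 − 4 + 31 = 68, so its missing entry is 96 − 68 = 28.
Column 4: 28 + 34 − 1 + 8 + 32 = 101, so its missing entry is 96 − 101 = -5.
Row 1: -3 + 16 + 15 − 5 + 39 = 62, so its missing entry is 96 − 62 = 34.

y = 32, n = 34, b = -5, a = 28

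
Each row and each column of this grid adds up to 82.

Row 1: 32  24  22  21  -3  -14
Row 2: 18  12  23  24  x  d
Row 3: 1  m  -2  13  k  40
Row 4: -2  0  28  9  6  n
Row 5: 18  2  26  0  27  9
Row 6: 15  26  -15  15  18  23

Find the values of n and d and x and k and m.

Column 2: 24 + 12 + 0 + 2 + 26 = 64, so its missing entry is 82 − 64 = 18.
Row 3: 1 + 18 − 2 + 13 + 40 = 70, so its missing entry is 82 − 70 = 12.
Column 5: -3 + 12 + 6 + 27 + 18 = 60, so its missing entry is 82 − 60 = 22.
Row 2: 18 + 12 + 23 + 24 + 22 = 99, so its missing entry is 82 − 99 = -17.
Row 4: -2 + 0 + 28 + 9 + 6 = 41, so its missing entry is 82 − 41 = 41.

n = 41, d = -17, x = 22, k = 12, m = 18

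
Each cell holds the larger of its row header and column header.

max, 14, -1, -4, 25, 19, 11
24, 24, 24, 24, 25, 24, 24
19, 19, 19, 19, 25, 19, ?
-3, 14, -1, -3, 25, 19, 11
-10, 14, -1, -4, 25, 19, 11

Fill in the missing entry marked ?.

19

max(19, 11) = 19.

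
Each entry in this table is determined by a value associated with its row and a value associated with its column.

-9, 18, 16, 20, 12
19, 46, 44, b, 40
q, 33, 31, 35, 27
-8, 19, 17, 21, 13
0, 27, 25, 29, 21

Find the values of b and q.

b = 48, q = 6

The difference between any two rows is the same in every column — this is an addition table with the headers hidden.
Row 2 minus row 1 is 44 − 16 = 28, so its entry in column 4 is 20 + 28 = 48.
Row 3 minus row 1 is 31 − 16 = 15, so its entry in column 1 is -9 + 15 = 6.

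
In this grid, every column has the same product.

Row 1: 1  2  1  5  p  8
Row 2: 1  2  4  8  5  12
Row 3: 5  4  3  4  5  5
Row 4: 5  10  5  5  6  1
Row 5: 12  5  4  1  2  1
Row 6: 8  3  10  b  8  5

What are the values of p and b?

Columns 1 and 6 each multiply to 2400, so every column has product 2400.
Column 5: 5×5×6×2×8 = 2400, so the missing entry is 2400 ÷ 2400 = 1.
Column 4: 5×8×4×5×1 = 800, so the missing entry is 2400 ÷ 800 = 3.

p = 1, b = 3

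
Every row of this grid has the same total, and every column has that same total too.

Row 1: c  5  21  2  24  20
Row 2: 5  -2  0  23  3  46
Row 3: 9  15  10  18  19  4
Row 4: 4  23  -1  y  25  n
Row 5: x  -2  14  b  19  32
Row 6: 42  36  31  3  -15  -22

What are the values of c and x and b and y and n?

Rows 2 and 3 both sum to 75, so that's the common total.
The known cells in row 1 total 72, leaving 75 − 72 = 3 for the blank.
The known cells in column 1 total 63, leaving 75 − 63 = 12 for the blank.
The known cells in row 5 total 75, leaving 75 − 75 = 0 for the blank.
The known cells in column 4 total 46, leaving 75 − 46 = 29 for the blank.
The known cells in row 4 total 80, leaving 75 − 80 = -5 for the blank.

c = 3, x = 12, b = 0, y = 29, n = -5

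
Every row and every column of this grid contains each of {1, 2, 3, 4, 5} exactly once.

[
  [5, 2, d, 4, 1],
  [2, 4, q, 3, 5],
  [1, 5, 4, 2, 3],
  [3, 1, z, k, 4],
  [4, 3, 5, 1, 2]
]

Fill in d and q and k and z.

d = 3, q = 1, k = 5, z = 2

At (row 2, col 3): row 2 already has {2, 3, 4, 5}, so the value is 1.
For row 4, column 4: column 4 already has {1, 2, 3, 4}; that leaves 5.
Cell (4,3): row 4 already has {1, 3, 4, 5} → 2.
At (row 1, col 3): row 1 already has {1, 2, 4, 5}, so the value is 3.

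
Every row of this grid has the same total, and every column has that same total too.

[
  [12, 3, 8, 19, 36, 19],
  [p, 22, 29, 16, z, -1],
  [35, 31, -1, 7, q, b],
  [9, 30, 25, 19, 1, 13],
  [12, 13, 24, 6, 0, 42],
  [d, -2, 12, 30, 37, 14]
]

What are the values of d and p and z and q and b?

Rows 1 and 4 both sum to 97, so that's the common total.
Row 6 has -2 + 12 + 30 + 37 + 14 = 91; the blank must be 97 − 91 = 6.
Column 1 has 12 + 35 + 9 + 12 + 6 = 74; the blank must be 97 − 74 = 23.
Row 2 has 23 + 22 + 29 + 16 − 1 = 89; the blank must be 97 − 89 = 8.
Column 5 has 36 + 8 + 1 + 0 + 37 = 82; the blank must be 97 − 82 = 15.
Row 3 has 35 + 31 − 1 + 7 + 15 = 87; the blank must be 97 − 87 = 10.

d = 6, p = 23, z = 8, q = 15, b = 10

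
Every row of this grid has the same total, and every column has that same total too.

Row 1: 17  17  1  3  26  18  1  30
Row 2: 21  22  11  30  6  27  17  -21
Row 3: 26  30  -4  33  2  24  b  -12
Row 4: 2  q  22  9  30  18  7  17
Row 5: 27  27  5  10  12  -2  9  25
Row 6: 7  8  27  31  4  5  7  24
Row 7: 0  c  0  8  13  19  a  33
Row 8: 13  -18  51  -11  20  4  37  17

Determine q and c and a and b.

Rows 1 and 2 both sum to 113, so that's the common total.
Row 4: 2 + 22 + 9 + 30 + 18 + 7 + 17 = 105, so its missing entry is 113 − 105 = 8.
Column 2: 17 + 22 + 30 + 8 + 27 + 8 − 18 = 94, so its missing entry is 113 − 94 = 19.
Row 7: 0 + 19 + 0 + 8 + 13 + 19 + 33 = 92, so its missing entry is 113 − 92 = 21.
Row 3: 26 + 30 − 4 + 33 + 2 + 24 − 12 = 99, so its missing entry is 113 − 99 = 14.

q = 8, c = 19, a = 21, b = 14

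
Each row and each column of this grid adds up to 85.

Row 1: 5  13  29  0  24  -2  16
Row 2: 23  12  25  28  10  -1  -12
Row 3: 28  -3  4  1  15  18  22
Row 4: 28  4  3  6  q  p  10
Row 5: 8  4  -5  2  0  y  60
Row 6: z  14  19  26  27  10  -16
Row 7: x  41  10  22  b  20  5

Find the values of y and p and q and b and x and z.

Row 5: 8 + 4 − 5 + 2 + 0 + 60 = 69, so its missing entry is 85 − 69 = 16.
Row 6: 14 + 19 + 26 + 27 + 10 − 16 = 80, so its missing entry is 85 − 80 = 5.
Column 1: 5 + 23 + 28 + 28 + 8 + 5 = 97, so its missing entry is 85 − 97 = -12.
Row 7: -12 + 41 + 10 + 22 + 20 + 5 = 86, so its missing entry is 85 − 86 = -1.
Column 5: 24 + 10 + 15 + 0 + 27 − 1 = 75, so its missing entry is 85 − 75 = 10.
Row 4: 28 + 4 + 3 + 6 + 10 + 10 = 61, so its missing entry is 85 − 61 = 24.

y = 16, p = 24, q = 10, b = -1, x = -12, z = 5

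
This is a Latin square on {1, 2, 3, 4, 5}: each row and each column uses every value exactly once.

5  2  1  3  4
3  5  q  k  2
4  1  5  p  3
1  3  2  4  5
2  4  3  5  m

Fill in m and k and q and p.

Cell (3,4): row 3 already has {1, 3, 4, 5} → 2.
Cell (2,3): column 3 already has {1, 2, 3, 5} → 4.
Cell (2,4): row 2 already has {2, 3, 4, 5} → 1.
Cell (5,5): row 5 already has {2, 3, 4, 5} → 1.

m = 1, k = 1, q = 4, p = 2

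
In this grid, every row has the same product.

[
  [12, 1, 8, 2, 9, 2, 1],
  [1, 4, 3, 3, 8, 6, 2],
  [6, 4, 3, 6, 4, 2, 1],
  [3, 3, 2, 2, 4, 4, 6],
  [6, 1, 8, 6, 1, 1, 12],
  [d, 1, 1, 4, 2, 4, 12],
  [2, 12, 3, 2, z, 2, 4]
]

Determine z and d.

z = 3, d = 9

Rows 1 and 4 each multiply to 3456, so every row has product 3456.
Row 7: 2×12×3×2×2×4 = 1152, so the missing entry is 3456 ÷ 1152 = 3.
Row 6: 1×1×4×2×4×12 = 384, so the missing entry is 3456 ÷ 384 = 9.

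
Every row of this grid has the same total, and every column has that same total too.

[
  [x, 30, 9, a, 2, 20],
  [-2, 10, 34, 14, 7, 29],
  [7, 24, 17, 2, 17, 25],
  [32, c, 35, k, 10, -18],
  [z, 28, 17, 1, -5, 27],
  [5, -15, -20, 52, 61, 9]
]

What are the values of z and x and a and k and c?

z = 24, x = 26, a = 5, k = 18, c = 15

Rows 2 and 3 both sum to 92, so that's the common total.
Row 5 has 28 + 17 + 1 − 5 + 27 = 68; the blank must be 92 − 68 = 24.
Column 1 has -2 + 7 + 32 + 24 + 5 = 66; the blank must be 92 − 66 = 26.
Column 2 has 30 + 10 + 24 + 28 − 15 = 77; the blank must be 92 − 77 = 15.
Row 1 has 26 + 30 + 9 + 2 + 20 = 87; the blank must be 92 − 87 = 5.
Row 4 has 32 + 15 + 35 + 10 − 18 = 74; the blank must be 92 − 74 = 18.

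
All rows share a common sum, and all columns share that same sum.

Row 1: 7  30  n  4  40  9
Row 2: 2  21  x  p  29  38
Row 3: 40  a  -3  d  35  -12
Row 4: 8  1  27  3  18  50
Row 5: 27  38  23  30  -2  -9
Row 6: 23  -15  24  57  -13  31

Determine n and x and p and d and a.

n = 17, x = 19, p = -2, d = 15, a = 32

Rows 4 and 5 both sum to 107, so that's the common total.
The known cells in column 2 total 75, leaving 107 − 75 = 32 for the blank.
The known cells in row 3 total 92, leaving 107 − 92 = 15 for the blank.
The known cells in row 1 total 90, leaving 107 − 90 = 17 for the blank.
The known cells in column 3 total 88, leaving 107 − 88 = 19 for the blank.
The known cells in row 2 total 109, leaving 107 − 109 = -2 for the blank.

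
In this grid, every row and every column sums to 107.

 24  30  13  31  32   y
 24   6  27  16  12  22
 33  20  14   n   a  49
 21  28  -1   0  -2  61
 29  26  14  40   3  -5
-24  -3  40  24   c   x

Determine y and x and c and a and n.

Column 4 has 31 + 16 + 0 + 40 + 24 = 111; the blank must be 107 − 111 = -4.
Row 3 has 33 + 20 + 14 − 4 + 49 = 112; the blank must be 107 − 112 = -5.
Column 5 has 32 + 12 − 5 − 2 + 3 = 40; the blank must be 107 − 40 = 67.
Row 6 has -24 − 3 + 40 + 24 + 67 = 104; the blank must be 107 − 104 = 3.
Row 1 has 24 + 30 + 13 + 31 + 32 = 130; the blank must be 107 − 130 = -23.

y = -23, x = 3, c = 67, a = -5, n = -4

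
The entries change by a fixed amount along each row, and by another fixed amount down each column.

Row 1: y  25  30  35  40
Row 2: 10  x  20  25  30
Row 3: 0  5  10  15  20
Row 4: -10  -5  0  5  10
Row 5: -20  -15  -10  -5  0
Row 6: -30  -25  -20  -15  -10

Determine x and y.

Along each row the entries change by 5 per step; down each column they change by -10.
Row 2: from 10 at column 1, stepping by 5 to column 2 gives 15.
Row 1: from 25 at column 2, stepping by 5 to column 1 gives 20.

x = 15, y = 20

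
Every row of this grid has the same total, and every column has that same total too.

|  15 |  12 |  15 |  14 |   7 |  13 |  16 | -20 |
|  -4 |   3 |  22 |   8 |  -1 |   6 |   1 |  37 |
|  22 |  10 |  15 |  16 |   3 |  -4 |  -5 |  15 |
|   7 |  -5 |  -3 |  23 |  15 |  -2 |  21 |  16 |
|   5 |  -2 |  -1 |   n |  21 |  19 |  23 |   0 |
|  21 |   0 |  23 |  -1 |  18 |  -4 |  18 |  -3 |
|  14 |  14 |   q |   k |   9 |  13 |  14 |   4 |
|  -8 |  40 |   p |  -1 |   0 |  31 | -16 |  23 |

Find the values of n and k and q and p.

n = 7, k = 6, q = -2, p = 3

Rows 1 and 2 both sum to 72, so that's the common total.
Row 8 has -8 + 40 − 1 + 0 + 31 − 16 + 23 = 69; the blank must be 72 − 69 = 3.
Column 3 has 15 + 22 + 15 − 3 − 1 + 23 + 3 = 74; the blank must be 72 − 74 = -2.
Row 7 has 14 + 14 − 2 + 9 + 13 + 14 + 4 = 66; the blank must be 72 − 66 = 6.
Row 5 has 5 − 2 − 1 + 21 + 19 + 23 + 0 = 65; the blank must be 72 − 65 = 7.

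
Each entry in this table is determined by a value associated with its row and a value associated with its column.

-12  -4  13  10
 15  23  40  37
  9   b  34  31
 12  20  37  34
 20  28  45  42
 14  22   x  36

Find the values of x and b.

The difference between any two rows is the same in every column — this is an addition table with the headers hidden.
Row 6 minus row 1 is 36 − 10 = 26, so its entry in column 3 is 13 + 26 = 39.
Row 3 minus row 1 is 31 − 10 = 21, so its entry in column 2 is -4 + 21 = 17.

x = 39, b = 17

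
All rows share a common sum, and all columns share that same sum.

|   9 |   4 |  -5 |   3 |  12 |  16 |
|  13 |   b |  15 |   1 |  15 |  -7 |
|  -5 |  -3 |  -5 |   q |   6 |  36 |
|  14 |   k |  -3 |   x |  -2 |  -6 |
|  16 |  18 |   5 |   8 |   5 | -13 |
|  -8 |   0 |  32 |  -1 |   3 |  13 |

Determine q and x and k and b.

q = 10, x = 18, k = 18, b = 2

Rows 1 and 5 both sum to 39, so that's the common total.
Row 3 has -5 − 3 − 5 + 6 + 36 = 29; the blank must be 39 − 29 = 10.
Row 2 has 13 + 15 + 1 + 15 − 7 = 37; the blank must be 39 − 37 = 2.
Column 4 has 3 + 1 + 10 + 8 − 1 = 21; the blank must be 39 − 21 = 18.
Row 4 has 14 − 3 + 18 − 2 − 6 = 21; the blank must be 39 − 21 = 18.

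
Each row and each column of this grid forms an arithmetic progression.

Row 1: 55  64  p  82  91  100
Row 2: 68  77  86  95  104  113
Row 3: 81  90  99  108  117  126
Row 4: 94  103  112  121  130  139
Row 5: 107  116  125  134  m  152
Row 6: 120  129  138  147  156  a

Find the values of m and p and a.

m = 143, p = 73, a = 165

Along each row the entries change by 9 per step; down each column they change by 13.
Row 5: from 107 at column 1, stepping by 9 to column 5 gives 143.
Row 1: from 55 at column 1, stepping by 9 to column 3 gives 73.
Row 6: from 120 at column 1, stepping by 9 to column 6 gives 165.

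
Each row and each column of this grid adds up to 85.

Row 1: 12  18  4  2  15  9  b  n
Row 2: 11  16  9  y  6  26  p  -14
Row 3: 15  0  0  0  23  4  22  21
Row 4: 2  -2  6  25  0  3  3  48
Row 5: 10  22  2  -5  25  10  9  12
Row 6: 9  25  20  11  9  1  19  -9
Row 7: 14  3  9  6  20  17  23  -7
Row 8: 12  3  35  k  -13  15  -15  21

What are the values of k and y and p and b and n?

The known cells in column 8 total 72, leaving 85 − 72 = 13 for the blank.
The known cells in row 1 total 73, leaving 85 − 73 = 12 for the blank.
The known cells in row 8 total 58, leaving 85 − 58 = 27 for the blank.
The known cells in column 7 total 73, leaving 85 − 73 = 12 for the blank.
The known cells in row 2 total 66, leaving 85 − 66 = 19 for the blank.

k = 27, y = 19, p = 12, b = 12, n = 13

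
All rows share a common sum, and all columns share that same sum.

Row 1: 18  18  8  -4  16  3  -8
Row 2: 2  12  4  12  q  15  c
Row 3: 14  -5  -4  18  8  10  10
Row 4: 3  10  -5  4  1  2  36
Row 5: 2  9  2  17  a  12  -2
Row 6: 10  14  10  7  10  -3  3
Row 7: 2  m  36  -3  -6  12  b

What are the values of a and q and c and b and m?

a = 11, q = 11, c = -5, b = 17, m = -7

Rows 1 and 3 both sum to 51, so that's the common total.
Row 5 has 2 + 9 + 2 + 17 + 12 − 2 = 40; the blank must be 51 − 40 = 11.
Column 2 has 18 + 12 − 5 + 10 + 9 + 14 = 58; the blank must be 51 − 58 = -7.
Column 5 has 16 + 8 + 1 + 11 + 10 − 6 = 40; the blank must be 51 − 40 = 11.
Row 7 has 2 − 7 + 36 − 3 − 6 + 12 = 34; the blank must be 51 − 34 = 17.
Row 2 has 2 + 12 + 4 + 12 + 11 + 15 = 56; the blank must be 51 − 56 = -5.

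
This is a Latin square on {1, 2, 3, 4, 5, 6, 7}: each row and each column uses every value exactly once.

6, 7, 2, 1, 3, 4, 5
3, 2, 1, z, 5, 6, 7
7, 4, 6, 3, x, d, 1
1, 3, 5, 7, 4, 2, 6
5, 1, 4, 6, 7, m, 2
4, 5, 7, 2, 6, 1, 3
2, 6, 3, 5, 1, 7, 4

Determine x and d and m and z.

Cell (5,6): row 5 already has {1, 2, 4, 5, 6, 7} → 3.
For row 3, column 6: column 6 already has {1, 2, 3, 4, 6, 7}; that leaves 5.
Cell (2,4): row 2 already has {1, 2, 3, 5, 6, 7} → 4.
Cell (3,5): row 3 already has {1, 3, 4, 5, 6, 7} → 2.

x = 2, d = 5, m = 3, z = 4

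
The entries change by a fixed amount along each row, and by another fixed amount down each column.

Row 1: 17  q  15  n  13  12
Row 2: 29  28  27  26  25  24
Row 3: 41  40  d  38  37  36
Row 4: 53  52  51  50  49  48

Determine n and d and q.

Along each row the entries change by -1 per step; down each column they change by 12.
Row 1: from 17 at column 1, stepping by -1 to column 4 gives 14.
Row 3: from 41 at column 1, stepping by -1 to column 3 gives 39.
Row 1: from 17 at column 1, stepping by -1 to column 2 gives 16.

n = 14, d = 39, q = 16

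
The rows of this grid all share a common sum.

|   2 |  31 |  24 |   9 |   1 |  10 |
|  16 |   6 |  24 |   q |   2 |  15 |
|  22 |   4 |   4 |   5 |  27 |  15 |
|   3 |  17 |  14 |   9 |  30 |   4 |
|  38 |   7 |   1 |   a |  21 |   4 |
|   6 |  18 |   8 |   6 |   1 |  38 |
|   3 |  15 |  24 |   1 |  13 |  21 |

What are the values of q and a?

q = 14, a = 6

Row 1 sums to 77 and so does row 7; that's the common total.
In row 2 the known cells total 63, leaving 77 − 63 = 14.
In row 5 the known cells total 71, leaving 77 − 71 = 6.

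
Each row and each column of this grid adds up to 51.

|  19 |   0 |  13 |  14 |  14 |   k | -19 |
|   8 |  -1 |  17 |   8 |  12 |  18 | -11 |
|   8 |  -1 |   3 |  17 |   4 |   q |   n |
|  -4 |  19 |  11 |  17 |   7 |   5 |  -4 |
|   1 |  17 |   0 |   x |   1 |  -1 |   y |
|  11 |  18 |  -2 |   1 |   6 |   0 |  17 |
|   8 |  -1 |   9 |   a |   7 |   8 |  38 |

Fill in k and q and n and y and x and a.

Row 7: 8 − 1 + 9 + 7 + 8 + 38 = 69, so its missing entry is 51 − 69 = -18.
Column 4: 14 + 8 + 17 + 17 + 1 − 18 = 39, so its missing entry is 51 − 39 = 12.
Row 5: 1 + 17 + 0 + 12 + 1 − 1 = 30, so its missing entry is 51 − 30 = 21.
Column 7: -19 − 11 − 4 + 21 + 17 + 38 = 42, so its missing entry is 51 − 42 = 9.
Row 1: 19 + 0 + 13 + 14 + 14 − 19 = 41, so its missing entry is 51 − 41 = 10.
Row 3: 8 − 1 + 3 + 17 + 4 + 9 = 40, so its missing entry is 51 − 40 = 11.

k = 10, q = 11, n = 9, y = 21, x = 12, a = -18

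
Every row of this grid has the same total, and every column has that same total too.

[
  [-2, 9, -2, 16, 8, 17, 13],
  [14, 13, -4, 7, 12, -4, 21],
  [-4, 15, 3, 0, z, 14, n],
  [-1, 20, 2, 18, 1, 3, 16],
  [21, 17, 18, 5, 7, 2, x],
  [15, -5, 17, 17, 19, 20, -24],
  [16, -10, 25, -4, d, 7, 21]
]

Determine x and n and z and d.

Rows 1 and 2 both sum to 59, so that's the common total.
Row 5 has 21 + 17 + 18 + 5 + 7 + 2 = 70; the blank must be 59 − 70 = -11.
Column 7 has 13 + 21 + 16 − 11 − 24 + 21 = 36; the blank must be 59 − 36 = 23.
Row 3 has -4 + 15 + 3 + 0 + 14 + 23 = 51; the blank must be 59 − 51 = 8.
Row 7 has 16 − 10 + 25 − 4 + 7 + 21 = 55; the blank must be 59 − 55 = 4.

x = -11, n = 23, z = 8, d = 4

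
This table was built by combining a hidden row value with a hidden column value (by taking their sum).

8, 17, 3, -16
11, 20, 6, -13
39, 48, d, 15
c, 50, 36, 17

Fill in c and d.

The difference between any two rows is the same in every column — this is an addition table with the headers hidden.
Row 4 minus row 1 is 17 − (-16) = 33, so its entry in column 1 is 8 + 33 = 41.
Row 3 minus row 1 is 15 − (-16) = 31, so its entry in column 3 is 3 + 31 = 34.

c = 41, d = 34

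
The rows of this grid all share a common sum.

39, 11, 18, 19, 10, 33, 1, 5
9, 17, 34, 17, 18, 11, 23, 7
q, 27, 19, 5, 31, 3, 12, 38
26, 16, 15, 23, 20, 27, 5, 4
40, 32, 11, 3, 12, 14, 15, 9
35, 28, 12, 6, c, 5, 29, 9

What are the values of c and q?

The complete rows each total 136.
Row 6 is missing 136 − 124 = 12 (since 35 + 28 + 12 + 6 + 5 + 29 + 9 = 124).
Row 3 is missing 136 − 135 = 1 (since 27 + 19 + 5 + 31 + 3 + 12 + 38 = 135).

c = 12, q = 1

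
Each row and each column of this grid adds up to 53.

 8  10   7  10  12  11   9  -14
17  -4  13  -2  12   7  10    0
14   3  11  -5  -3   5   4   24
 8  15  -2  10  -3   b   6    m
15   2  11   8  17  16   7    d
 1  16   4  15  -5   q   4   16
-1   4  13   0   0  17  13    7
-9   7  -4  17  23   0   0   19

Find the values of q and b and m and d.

The known cells in row 6 total 51, leaving 53 − 51 = 2 for the blank.
The known cells in row 5 total 76, leaving 53 − 76 = -23 for the blank.
The known cells in column 8 total 29, leaving 53 − 29 = 24 for the blank.
The known cells in row 4 total 58, leaving 53 − 58 = -5 for the blank.

q = 2, b = -5, m = 24, d = -23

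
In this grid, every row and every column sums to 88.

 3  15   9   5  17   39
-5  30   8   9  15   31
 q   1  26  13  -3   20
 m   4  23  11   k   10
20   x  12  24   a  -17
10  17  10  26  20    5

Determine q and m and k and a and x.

Row 3 has 1 + 26 + 13 − 3 + 20 = 57; the blank must be 88 − 57 = 31.
Column 1 has 3 − 5 + 31 + 20 + 10 = 59; the blank must be 88 − 59 = 29.
Row 4 has 29 + 4 + 23 + 11 + 10 = 77; the blank must be 88 − 77 = 11.
Column 5 has 17 + 15 − 3 + 11 + 20 = 60; the blank must be 88 − 60 = 28.
Row 5 has 20 + 12 + 24 + 28 − 17 = 67; the blank must be 88 − 67 = 21.

q = 31, m = 29, k = 11, a = 28, x = 21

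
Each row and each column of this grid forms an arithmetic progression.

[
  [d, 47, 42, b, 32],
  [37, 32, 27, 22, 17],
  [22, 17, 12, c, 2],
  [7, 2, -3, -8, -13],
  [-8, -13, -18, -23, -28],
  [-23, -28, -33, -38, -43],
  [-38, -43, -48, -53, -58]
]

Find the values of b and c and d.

b = 37, c = 7, d = 52

Along each row the entries change by -5 per step; down each column they change by -15.
Row 1: from 47 at column 2, stepping by -5 to column 4 gives 37.
Row 3: from 22 at column 1, stepping by -5 to column 4 gives 7.
Row 1: from 47 at column 2, stepping by -5 to column 1 gives 52.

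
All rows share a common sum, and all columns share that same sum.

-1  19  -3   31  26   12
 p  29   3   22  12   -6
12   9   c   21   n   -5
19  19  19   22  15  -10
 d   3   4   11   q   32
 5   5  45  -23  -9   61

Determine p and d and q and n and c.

p = 24, d = 25, q = 9, n = 31, c = 16

Rows 1 and 4 both sum to 84, so that's the common total.
The known cells in column 3 total 68, leaving 84 − 68 = 16 for the blank.
The known cells in row 3 total 53, leaving 84 − 53 = 31 for the blank.
The known cells in column 5 total 75, leaving 84 − 75 = 9 for the blank.
The known cells in row 5 total 59, leaving 84 − 59 = 25 for the blank.
The known cells in row 2 total 60, leaving 84 − 60 = 24 for the blank.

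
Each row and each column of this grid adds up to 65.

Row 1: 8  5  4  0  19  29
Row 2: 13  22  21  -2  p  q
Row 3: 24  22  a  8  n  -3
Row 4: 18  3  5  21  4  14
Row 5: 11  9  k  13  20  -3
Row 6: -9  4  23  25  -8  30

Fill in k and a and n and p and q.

k = 15, a = -3, n = 17, p = 13, q = -2

The known cells in column 6 total 67, leaving 65 − 67 = -2 for the blank.
The known cells in row 2 total 52, leaving 65 − 52 = 13 for the blank.
The known cells in column 5 total 48, leaving 65 − 48 = 17 for the blank.
The known cells in row 5 total 50, leaving 65 − 50 = 15 for the blank.
The known cells in row 3 total 68, leaving 65 − 68 = -3 for the blank.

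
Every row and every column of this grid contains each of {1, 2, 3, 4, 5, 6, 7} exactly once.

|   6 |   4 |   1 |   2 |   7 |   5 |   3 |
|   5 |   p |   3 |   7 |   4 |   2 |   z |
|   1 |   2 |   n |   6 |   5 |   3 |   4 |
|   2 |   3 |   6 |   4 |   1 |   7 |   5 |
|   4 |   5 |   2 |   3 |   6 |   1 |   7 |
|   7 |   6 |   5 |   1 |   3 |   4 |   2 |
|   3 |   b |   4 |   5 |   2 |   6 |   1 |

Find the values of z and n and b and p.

At (row 2, col 7): column 7 already has {1, 2, 3, 4, 5, 7}, so the value is 6.
For row 2, column 2: row 2 already has {2, 3, 4, 5, 6, 7}; that leaves 1.
Cell (7,2): row 7 already has {1, 2, 3, 4, 5, 6} → 7.
At (row 3, col 3): row 3 already has {1, 2, 3, 4, 5, 6}, so the value is 7.

z = 6, n = 7, b = 7, p = 1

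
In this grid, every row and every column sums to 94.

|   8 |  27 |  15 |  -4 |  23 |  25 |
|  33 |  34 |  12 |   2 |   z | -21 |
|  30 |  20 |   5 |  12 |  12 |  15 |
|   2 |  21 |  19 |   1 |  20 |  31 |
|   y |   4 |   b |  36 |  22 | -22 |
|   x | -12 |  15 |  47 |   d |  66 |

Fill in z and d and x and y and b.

z = 34, d = -17, x = -5, y = 26, b = 28

Column 3 has 15 + 12 + 5 + 19 + 15 = 66; the blank must be 94 − 66 = 28.
Row 5 has 4 + 28 + 36 + 22 − 22 = 68; the blank must be 94 − 68 = 26.
Row 2 has 33 + 34 + 12 + 2 − 21 = 60; the blank must be 94 − 60 = 34.
Column 5 has 23 + 34 + 12 + 20 + 22 = 111; the blank must be 94 − 111 = -17.
Row 6 has -12 + 15 + 47 − 17 + 66 = 99; the blank must be 94 − 99 = -5.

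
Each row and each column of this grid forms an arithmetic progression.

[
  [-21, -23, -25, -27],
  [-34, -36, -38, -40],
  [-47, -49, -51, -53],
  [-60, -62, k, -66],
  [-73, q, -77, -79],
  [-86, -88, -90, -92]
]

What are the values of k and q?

Along each row the entries change by -2 per step; down each column they change by -13.
Row 4: from -60 at column 1, stepping by -2 to column 3 gives -64.
Row 5: from -73 at column 1, stepping by -2 to column 2 gives -75.

k = -64, q = -75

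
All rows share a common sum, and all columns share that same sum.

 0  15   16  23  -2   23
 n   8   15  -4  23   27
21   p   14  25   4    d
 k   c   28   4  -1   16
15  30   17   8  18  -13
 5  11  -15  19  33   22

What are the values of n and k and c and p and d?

n = 6, k = 28, c = 0, p = 11, d = 0

Rows 1 and 5 both sum to 75, so that's the common total.
Row 2 has 8 + 15 − 4 + 23 + 27 = 69; the blank must be 75 − 69 = 6.
Column 1 has 0 + 6 + 21 + 15 + 5 = 47; the blank must be 75 − 47 = 28.
Row 4 has 28 + 28 + 4 − 1 + 16 = 75; the blank must be 75 − 75 = 0.
Column 2 has 15 + 8 + 0 + 30 + 11 = 64; the blank must be 75 − 64 = 11.
Row 3 has 21 + 11 + 14 + 25 + 4 = 75; the blank must be 75 − 75 = 0.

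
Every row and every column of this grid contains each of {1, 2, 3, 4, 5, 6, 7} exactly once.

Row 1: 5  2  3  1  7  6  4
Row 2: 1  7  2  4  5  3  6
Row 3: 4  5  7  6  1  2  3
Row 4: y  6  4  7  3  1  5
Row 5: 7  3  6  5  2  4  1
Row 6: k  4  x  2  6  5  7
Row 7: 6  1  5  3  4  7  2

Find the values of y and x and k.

y = 2, x = 1, k = 3

At (row 4, col 1): row 4 already has {1, 3, 4, 5, 6, 7}, so the value is 2.
For row 6, column 1: column 1 already has {1, 2, 4, 5, 6, 7}; that leaves 3.
At (row 6, col 3): row 6 already has {2, 3, 4, 5, 6, 7}, so the value is 1.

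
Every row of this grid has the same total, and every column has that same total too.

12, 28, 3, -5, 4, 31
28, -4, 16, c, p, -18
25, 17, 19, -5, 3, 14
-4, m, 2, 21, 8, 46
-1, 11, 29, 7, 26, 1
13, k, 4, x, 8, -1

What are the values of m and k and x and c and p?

Rows 1 and 3 both sum to 73, so that's the common total.
Row 4 has -4 + 2 + 21 + 8 + 46 = 73; the blank must be 73 − 73 = 0.
Column 2 has 28 − 4 + 17 + 0 + 11 = 52; the blank must be 73 − 52 = 21.
Column 5 has 4 + 3 + 8 + 26 + 8 = 49; the blank must be 73 − 49 = 24.
Row 6 has 13 + 21 + 4 + 8 − 1 = 45; the blank must be 73 − 45 = 28.
Row 2 has 28 − 4 + 16 + 24 − 18 = 46; the blank must be 73 − 46 = 27.

m = 0, k = 21, x = 28, c = 27, p = 24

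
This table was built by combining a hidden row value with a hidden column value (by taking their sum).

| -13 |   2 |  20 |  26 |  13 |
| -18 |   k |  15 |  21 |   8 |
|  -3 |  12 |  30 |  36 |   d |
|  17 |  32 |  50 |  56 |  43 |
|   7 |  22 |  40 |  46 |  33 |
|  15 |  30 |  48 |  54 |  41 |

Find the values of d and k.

The difference between any two rows is the same in every column — this is an addition table with the headers hidden.
Row 3 minus row 1 is 30 − 20 = 10, so its entry in column 5 is 13 + 10 = 23.
Row 2 minus row 1 is 15 − 20 = -5, so its entry in column 2 is 2 + (-5) = -3.

d = 23, k = -3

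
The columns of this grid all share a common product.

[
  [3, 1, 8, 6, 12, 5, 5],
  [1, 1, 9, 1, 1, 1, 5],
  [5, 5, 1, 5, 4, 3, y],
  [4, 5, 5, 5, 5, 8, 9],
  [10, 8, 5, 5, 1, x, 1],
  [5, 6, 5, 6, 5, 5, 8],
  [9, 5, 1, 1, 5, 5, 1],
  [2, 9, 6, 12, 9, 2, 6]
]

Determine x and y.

Columns 2 and 4 each multiply to 54000, so every column has product 54000.
Column 6: 5×1×3×8×5×5×2 = 6000, so the missing entry is 54000 ÷ 6000 = 9.
Column 7: 5×5×9×1×8×1×6 = 10800, so the missing entry is 54000 ÷ 10800 = 5.

x = 9, y = 5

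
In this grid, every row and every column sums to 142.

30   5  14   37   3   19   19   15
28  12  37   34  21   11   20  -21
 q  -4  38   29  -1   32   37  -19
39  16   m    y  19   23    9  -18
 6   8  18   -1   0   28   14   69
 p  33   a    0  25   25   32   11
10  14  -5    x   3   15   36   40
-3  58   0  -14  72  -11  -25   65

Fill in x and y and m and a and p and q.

x = 29, y = 28, m = 26, a = 14, p = 2, q = 30

The known cells in row 3 total 112, leaving 142 − 112 = 30 for the blank.
The known cells in column 1 total 140, leaving 142 − 140 = 2 for the blank.
The known cells in row 7 total 113, leaving 142 − 113 = 29 for the blank.
The known cells in column 4 total 114, leaving 142 − 114 = 28 for the blank.
The known cells in row 4 total 116, leaving 142 − 116 = 26 for the blank.
The known cells in row 6 total 128, leaving 142 − 128 = 14 for the blank.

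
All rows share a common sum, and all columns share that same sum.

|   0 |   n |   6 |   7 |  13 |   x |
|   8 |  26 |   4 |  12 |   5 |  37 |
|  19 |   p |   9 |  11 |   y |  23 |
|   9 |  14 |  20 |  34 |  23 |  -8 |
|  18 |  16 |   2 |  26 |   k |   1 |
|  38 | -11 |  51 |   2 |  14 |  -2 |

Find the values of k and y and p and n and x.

Rows 2 and 4 both sum to 92, so that's the common total.
The known cells in row 5 total 63, leaving 92 − 63 = 29 for the blank.
The known cells in column 5 total 84, leaving 92 − 84 = 8 for the blank.
The known cells in row 3 total 70, leaving 92 − 70 = 22 for the blank.
The known cells in column 2 total 67, leaving 92 − 67 = 25 for the blank.
The known cells in row 1 total 51, leaving 92 − 51 = 41 for the blank.

k = 29, y = 8, p = 22, n = 25, x = 41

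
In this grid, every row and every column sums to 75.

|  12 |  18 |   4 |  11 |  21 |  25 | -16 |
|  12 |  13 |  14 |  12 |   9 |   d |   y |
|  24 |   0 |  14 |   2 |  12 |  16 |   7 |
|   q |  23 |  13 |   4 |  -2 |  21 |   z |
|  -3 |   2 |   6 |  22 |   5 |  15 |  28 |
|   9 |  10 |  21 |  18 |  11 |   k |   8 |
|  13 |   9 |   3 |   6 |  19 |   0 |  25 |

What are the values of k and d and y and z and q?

k = -2, d = 0, y = 15, z = 8, q = 8

Row 6: 9 + 10 + 21 + 18 + 11 + 8 = 77, so its missing entry is 75 − 77 = -2.
Column 6: 25 + 16 + 21 + 15 − 2 + 0 = 75, so its missing entry is 75 − 75 = 0.
Column 1: 12 + 12 + 24 − 3 + 9 + 13 = 67, so its missing entry is 75 − 67 = 8.
Row 4: 8 + 23 + 13 + 4 − 2 + 21 = 67, so its missing entry is 75 − 67 = 8.
Row 2: 12 + 13 + 14 + 12 + 9 + 0 = 60, so its missing entry is 75 − 60 = 15.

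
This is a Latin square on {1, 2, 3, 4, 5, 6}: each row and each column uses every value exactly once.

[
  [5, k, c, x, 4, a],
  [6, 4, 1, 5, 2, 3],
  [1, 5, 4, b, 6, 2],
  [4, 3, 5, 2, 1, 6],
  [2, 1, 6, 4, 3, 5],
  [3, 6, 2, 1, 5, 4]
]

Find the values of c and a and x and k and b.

c = 3, a = 1, x = 6, k = 2, b = 3

For row 1, column 2: column 2 already has {1, 3, 4, 5, 6}; that leaves 2.
For row 3, column 4: row 3 already has {1, 2, 4, 5, 6}; that leaves 3.
For row 1, column 4: column 4 already has {1, 2, 3, 4, 5}; that leaves 6.
For row 1, column 3: column 3 already has {1, 2, 4, 5, 6}; that leaves 3.
Cell (1,6): row 1 already has {2, 3, 4, 5, 6} → 1.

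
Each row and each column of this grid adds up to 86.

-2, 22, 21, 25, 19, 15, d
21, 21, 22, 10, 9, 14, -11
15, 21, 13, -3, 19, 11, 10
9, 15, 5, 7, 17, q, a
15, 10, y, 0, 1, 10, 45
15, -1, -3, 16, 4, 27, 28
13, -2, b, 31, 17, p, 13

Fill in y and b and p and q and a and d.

The known cells in row 5 total 81, leaving 86 − 81 = 5 for the blank.
The known cells in column 3 total 63, leaving 86 − 63 = 23 for the blank.
The known cells in row 7 total 95, leaving 86 − 95 = -9 for the blank.
The known cells in row 1 total 100, leaving 86 − 100 = -14 for the blank.
The known cells in column 7 total 71, leaving 86 − 71 = 15 for the blank.
The known cells in row 4 total 68, leaving 86 − 68 = 18 for the blank.

y = 5, b = 23, p = -9, q = 18, a = 15, d = -14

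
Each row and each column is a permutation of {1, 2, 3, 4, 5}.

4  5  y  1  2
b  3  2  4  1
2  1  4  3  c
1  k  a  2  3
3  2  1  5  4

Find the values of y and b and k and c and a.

y = 3, b = 5, k = 4, c = 5, a = 5

For row 3, column 5: row 3 already has {1, 2, 3, 4}; that leaves 5.
At (row 4, col 2): column 2 already has {1, 2, 3, 5}, so the value is 4.
Cell (1,3): row 1 already has {1, 2, 4, 5} → 3.
Cell (2,1): row 2 already has {1, 2, 3, 4} → 5.
At (row 4, col 3): row 4 already has {1, 2, 3, 4}, so the value is 5.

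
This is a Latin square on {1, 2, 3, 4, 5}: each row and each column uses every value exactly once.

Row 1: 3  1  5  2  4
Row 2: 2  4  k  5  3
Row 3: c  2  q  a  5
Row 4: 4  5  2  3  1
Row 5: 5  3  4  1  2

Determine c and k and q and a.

At (row 3, col 4): column 4 already has {1, 2, 3, 5}, so the value is 4.
At (row 2, col 3): row 2 already has {2, 3, 4, 5}, so the value is 1.
Cell (3,1): column 1 already has {2, 3, 4, 5} → 1.
For row 3, column 3: row 3 already has {1, 2, 4, 5}; that leaves 3.

c = 1, k = 1, q = 3, a = 4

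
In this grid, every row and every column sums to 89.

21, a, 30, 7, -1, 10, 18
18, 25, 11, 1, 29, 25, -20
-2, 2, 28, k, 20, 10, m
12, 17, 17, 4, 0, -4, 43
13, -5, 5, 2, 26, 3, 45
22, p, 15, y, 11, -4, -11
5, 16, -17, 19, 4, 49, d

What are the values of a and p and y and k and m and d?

Row 1 has 21 + 30 + 7 − 1 + 10 + 18 = 85; the blank must be 89 − 85 = 4.
Row 7 has 5 + 16 − 17 + 19 + 4 + 49 = 76; the blank must be 89 − 76 = 13.
Column 2 has 4 + 25 + 2 + 17 − 5 + 16 = 59; the blank must be 89 − 59 = 30.
Column 7 has 18 − 20 + 43 + 45 − 11 + 13 = 88; the blank must be 89 − 88 = 1.
Row 3 has -2 + 2 + 28 + 20 + 10 + 1 = 59; the blank must be 89 − 59 = 30.
Row 6 has 22 + 30 + 15 + 11 − 4 − 11 = 63; the blank must be 89 − 63 = 26.

a = 4, p = 30, y = 26, k = 30, m = 1, d = 13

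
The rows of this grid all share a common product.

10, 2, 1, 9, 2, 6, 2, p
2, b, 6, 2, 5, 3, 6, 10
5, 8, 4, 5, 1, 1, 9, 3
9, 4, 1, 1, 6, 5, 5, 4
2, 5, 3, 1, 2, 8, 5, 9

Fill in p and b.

Rows 4 and 5 each multiply to 21600, so every row has product 21600.
Row 1: 10×2×1×9×2×6×2 = 4320, so the missing entry is 21600 ÷ 4320 = 5.
Row 2: 2×6×2×5×3×6×10 = 21600, so the missing entry is 21600 ÷ 21600 = 1.

p = 5, b = 1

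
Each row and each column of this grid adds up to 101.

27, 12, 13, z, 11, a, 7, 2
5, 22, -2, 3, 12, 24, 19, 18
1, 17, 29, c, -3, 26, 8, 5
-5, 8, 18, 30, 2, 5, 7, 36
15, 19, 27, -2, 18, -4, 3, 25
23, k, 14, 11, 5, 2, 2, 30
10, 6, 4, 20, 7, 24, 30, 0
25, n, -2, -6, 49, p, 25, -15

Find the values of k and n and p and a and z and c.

The known cells in row 6 total 87, leaving 101 − 87 = 14 for the blank.
The known cells in column 2 total 98, leaving 101 − 98 = 3 for the blank.
The known cells in row 3 total 83, leaving 101 − 83 = 18 for the blank.
The known cells in column 4 total 74, leaving 101 − 74 = 27 for the blank.
The known cells in row 1 total 99, leaving 101 − 99 = 2 for the blank.
The known cells in row 8 total 79, leaving 101 − 79 = 22 for the blank.

k = 14, n = 3, p = 22, a = 2, z = 27, c = 18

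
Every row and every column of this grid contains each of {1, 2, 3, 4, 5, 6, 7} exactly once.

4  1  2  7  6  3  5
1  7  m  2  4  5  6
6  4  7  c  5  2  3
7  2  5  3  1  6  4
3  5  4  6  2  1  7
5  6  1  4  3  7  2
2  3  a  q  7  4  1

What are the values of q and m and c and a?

For row 3, column 4: row 3 already has {2, 3, 4, 5, 6, 7}; that leaves 1.
At (row 2, col 3): row 2 already has {1, 2, 4, 5, 6, 7}, so the value is 3.
For row 7, column 3: column 3 already has {1, 2, 3, 4, 5, 7}; that leaves 6.
For row 7, column 4: row 7 already has {1, 2, 3, 4, 6, 7}; that leaves 5.

q = 5, m = 3, c = 1, a = 6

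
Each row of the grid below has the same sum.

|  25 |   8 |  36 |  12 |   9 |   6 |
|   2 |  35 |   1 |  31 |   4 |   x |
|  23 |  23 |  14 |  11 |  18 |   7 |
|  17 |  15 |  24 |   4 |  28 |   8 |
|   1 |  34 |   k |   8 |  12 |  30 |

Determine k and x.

k = 11, x = 23

Row 1 sums to 96 and so does row 3; that's the common total.
In row 5 the known cells total 85, leaving 96 − 85 = 11.
In row 2 the known cells total 73, leaving 96 − 73 = 23.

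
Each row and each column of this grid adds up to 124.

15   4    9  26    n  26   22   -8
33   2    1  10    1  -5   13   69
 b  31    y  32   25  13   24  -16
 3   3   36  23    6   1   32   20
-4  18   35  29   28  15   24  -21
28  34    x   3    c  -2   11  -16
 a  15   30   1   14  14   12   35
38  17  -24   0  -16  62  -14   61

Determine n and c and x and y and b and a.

n = 30, c = 36, x = 30, y = 7, b = 8, a = 3

Row 7: 15 + 30 + 1 + 14 + 14 + 12 + 35 = 121, so its missing entry is 124 − 121 = 3.
Row 1: 15 + 4 + 9 + 26 + 26 + 22 − 8 = 94, so its missing entry is 124 − 94 = 30.
Column 5: 30 + 1 + 25 + 6 + 28 + 14 − 16 = 88, so its missing entry is 124 − 88 = 36.
Column 1: 15 + 33 + 3 − 4 + 28 + 3 + 38 = 116, so its missing entry is 124 − 116 = 8.
Row 3: 8 + 31 + 32 + 25 + 13 + 24 − 16 = 117, so its missing entry is 124 − 117 = 7.
Row 6: 28 + 34 + 3 + 36 − 2 + 11 − 16 = 94, so its missing entry is 124 − 94 = 30.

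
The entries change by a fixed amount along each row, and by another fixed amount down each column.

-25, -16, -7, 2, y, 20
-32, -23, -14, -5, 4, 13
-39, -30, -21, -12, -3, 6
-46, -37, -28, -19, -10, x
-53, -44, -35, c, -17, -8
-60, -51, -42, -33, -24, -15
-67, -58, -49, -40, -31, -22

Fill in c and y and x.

c = -26, y = 11, x = -1

Along each row the entries change by 9 per step; down each column they change by -7.
Row 5: from -53 at column 1, stepping by 9 to column 4 gives -26.
Row 1: from -25 at column 1, stepping by 9 to column 5 gives 11.
Row 4: from -46 at column 1, stepping by 9 to column 6 gives -1.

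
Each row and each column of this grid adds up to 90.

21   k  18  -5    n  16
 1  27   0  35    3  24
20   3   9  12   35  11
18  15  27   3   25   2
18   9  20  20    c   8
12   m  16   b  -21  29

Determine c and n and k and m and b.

The known cells in row 5 total 75, leaving 90 − 75 = 15 for the blank.
The known cells in column 5 total 57, leaving 90 − 57 = 33 for the blank.
The known cells in row 1 total 83, leaving 90 − 83 = 7 for the blank.
The known cells in column 2 total 61, leaving 90 − 61 = 29 for the blank.
The known cells in row 6 total 65, leaving 90 − 65 = 25 for the blank.

c = 15, n = 33, k = 7, m = 29, b = 25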